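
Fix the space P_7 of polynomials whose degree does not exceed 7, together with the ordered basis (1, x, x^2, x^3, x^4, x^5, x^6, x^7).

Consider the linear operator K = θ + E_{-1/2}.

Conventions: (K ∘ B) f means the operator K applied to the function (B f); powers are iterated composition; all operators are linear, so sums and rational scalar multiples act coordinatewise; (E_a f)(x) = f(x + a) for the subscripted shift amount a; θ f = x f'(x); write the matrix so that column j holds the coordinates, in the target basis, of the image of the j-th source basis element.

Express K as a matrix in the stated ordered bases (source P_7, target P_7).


image of 1: 1
image of x: 2x - 1/2
image of x^2: 3x^2 - x + 1/4
image of x^3: 4x^3 - (3/2)x^2 + (3/4)x - 1/8
image of x^4: 5x^4 - 2x^3 + (3/2)x^2 - (1/2)x + 1/16
image of x^5: 6x^5 - (5/2)x^4 + (5/2)x^3 - (5/4)x^2 + (5/16)x - 1/32
image of x^6: 7x^6 - 3x^5 + (15/4)x^4 - (5/2)x^3 + (15/16)x^2 - (3/16)x + 1/64
image of x^7: 8x^7 - (7/2)x^6 + (21/4)x^5 - (35/8)x^4 + (35/16)x^3 - (21/32)x^2 + (7/64)x - 1/128
each image's coordinates form column j of the matrix

the matrix is [[1, -1/2, 1/4, -1/8, 1/16, -1/32, 1/64, -1/128]; [0, 2, -1, 3/4, -1/2, 5/16, -3/16, 7/64]; [0, 0, 3, -3/2, 3/2, -5/4, 15/16, -21/32]; [0, 0, 0, 4, -2, 5/2, -5/2, 35/16]; [0, 0, 0, 0, 5, -5/2, 15/4, -35/8]; [0, 0, 0, 0, 0, 6, -3, 21/4]; [0, 0, 0, 0, 0, 0, 7, -7/2]; [0, 0, 0, 0, 0, 0, 0, 8]] (rows listed top to bottom)


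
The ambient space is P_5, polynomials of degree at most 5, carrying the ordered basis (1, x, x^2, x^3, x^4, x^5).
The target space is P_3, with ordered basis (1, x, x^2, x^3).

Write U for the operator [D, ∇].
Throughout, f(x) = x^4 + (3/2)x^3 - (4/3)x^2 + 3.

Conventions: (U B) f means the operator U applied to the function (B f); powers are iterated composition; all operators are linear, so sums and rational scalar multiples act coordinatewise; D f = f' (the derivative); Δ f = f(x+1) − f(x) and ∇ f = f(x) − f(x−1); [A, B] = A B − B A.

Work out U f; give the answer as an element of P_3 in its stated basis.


∇ f = 4x^3 - (3/2)x^2 - (19/6)x + 11/6
D ∇ f = 12x^2 - 3x - 19/6
D f = 4x^3 + (9/2)x^2 - (8/3)x
∇ D f = 12x^2 - 3x - 19/6
[D, ∇] f = 0

the image equals g(x) = 0


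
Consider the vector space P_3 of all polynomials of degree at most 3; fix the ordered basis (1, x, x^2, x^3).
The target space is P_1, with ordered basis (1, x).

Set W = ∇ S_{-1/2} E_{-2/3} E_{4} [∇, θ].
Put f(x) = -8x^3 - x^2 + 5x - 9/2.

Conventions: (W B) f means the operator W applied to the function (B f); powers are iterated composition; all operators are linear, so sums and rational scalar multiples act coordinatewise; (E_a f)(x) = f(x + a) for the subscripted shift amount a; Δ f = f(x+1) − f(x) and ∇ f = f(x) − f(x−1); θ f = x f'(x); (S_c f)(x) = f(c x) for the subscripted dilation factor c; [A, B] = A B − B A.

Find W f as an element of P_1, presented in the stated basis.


g(x) = -12x + 63

θ f = -24x^3 - 2x^2 + 5x
∇ θ f = -72x^2 + 68x - 17
∇ f = -24x^2 + 22x - 2
θ ∇ f = -48x^2 + 22x
[∇, θ] f = -24x^2 + 46x - 17
E_{4} [∇, θ] f = -24x^2 - 146x - 217
E_{-2/3} E_{4} [∇, θ] f = -24x^2 - 114x - 391/3
S_{-1/2} E_{-2/3} E_{4} [∇, θ] f = -6x^2 + 57x - 391/3
∇ (S_{-1/2} E_{-2/3} E_{4}) [∇, θ] f = -12x + 63


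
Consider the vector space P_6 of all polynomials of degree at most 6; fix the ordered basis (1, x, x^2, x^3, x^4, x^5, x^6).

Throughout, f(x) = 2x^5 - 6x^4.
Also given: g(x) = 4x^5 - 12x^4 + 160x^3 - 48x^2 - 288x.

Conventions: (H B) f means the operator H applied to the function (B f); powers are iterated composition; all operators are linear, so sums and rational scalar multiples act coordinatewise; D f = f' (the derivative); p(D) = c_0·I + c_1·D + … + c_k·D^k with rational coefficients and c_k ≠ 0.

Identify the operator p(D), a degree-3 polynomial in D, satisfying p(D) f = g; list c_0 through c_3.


D^0 f = 2x^5 - 6x^4
D^1 f = 10x^4 - 24x^3
D^2 f = 40x^3 - 72x^2
D^3 f = 120x^2 - 144x
matching coefficients of g against c_0 f + c_1 Df + … from the top degree down determines the c_i
solution: c_0 = 2, c_1 = 0, c_2 = 4, c_3 = 2

c_0 = 2, c_1 = 0, c_2 = 4, c_3 = 2


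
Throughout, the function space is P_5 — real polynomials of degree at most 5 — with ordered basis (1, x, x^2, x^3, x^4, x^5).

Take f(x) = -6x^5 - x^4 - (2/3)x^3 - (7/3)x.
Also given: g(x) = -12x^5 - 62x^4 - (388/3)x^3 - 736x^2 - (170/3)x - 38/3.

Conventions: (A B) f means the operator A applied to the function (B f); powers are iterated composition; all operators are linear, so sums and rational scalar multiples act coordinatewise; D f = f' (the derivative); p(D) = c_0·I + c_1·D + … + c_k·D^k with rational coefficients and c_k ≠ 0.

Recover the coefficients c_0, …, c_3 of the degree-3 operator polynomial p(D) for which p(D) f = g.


D^0 f = -6x^5 - x^4 - (2/3)x^3 - (7/3)x
D^1 f = -30x^4 - 4x^3 - 2x^2 - 7/3
D^2 f = -120x^3 - 12x^2 - 4x
D^3 f = -360x^2 - 24x - 4
matching coefficients of g against c_0 f + c_1 Df + … from the top degree down determines the c_i
solution: c_0 = 2, c_1 = 2, c_2 = 1, c_3 = 2

p(D) = 2·I + 2·D + D^2 + 2·D^3, i.e. c_0 = 2, c_1 = 2, c_2 = 1, c_3 = 2


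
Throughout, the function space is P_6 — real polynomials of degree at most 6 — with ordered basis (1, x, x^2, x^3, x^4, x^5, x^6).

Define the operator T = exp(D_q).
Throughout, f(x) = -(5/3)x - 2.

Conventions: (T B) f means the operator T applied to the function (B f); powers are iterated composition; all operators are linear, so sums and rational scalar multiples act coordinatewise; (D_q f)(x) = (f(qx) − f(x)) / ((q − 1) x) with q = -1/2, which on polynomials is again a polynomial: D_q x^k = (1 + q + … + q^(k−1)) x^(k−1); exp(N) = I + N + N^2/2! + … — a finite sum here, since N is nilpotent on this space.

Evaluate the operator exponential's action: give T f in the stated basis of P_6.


order-1 term: -5/3
the series for exp(D_q) f terminates at order 1
exp(D_q) f = -(5/3)x - 11/3

g(x) = -(5/3)x - 11/3


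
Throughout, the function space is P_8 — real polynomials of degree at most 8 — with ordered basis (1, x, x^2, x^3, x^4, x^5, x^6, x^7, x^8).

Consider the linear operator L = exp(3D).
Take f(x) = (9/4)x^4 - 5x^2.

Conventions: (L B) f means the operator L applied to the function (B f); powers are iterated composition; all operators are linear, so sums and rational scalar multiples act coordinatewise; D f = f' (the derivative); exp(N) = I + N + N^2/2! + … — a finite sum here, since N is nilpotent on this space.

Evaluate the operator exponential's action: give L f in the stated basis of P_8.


order-1 term: 27x^3 - 30x
order-2 term: (243/2)x^2 - 45
order-3 term: 243x
order-4 term: 729/4
the series for exp(3D) f terminates at order 4
exp(3D) f = (9/4)x^4 + 27x^3 + (233/2)x^2 + 213x + 549/4

g(x) = (9/4)x^4 + 27x^3 + (233/2)x^2 + 213x + 549/4


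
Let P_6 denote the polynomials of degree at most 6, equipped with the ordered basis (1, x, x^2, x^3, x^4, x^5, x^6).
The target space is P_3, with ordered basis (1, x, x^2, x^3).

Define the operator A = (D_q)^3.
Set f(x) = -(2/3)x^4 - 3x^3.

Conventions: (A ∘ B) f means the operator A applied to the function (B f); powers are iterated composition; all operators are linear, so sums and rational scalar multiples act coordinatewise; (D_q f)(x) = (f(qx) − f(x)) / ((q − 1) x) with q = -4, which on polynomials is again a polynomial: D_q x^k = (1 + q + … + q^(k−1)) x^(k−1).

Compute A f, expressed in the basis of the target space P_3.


D_q f = 34x^3 - 39x^2
D_q D_q f = 442x^2 + 117x
D_q D_q D_q f = -1326x + 117

the image equals g(x) = -1326x + 117


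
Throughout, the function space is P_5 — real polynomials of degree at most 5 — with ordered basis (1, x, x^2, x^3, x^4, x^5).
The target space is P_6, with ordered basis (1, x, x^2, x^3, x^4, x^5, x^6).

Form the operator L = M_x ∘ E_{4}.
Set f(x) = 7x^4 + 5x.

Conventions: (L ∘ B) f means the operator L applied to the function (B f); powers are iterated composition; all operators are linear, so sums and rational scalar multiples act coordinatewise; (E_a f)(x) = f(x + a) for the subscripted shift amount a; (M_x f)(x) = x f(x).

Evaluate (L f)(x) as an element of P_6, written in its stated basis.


g(x) = 7x^5 + 112x^4 + 672x^3 + 1797x^2 + 1812x

E_{4} f = 7x^4 + 112x^3 + 672x^2 + 1797x + 1812
M_x E_{4} f = 7x^5 + 112x^4 + 672x^3 + 1797x^2 + 1812x


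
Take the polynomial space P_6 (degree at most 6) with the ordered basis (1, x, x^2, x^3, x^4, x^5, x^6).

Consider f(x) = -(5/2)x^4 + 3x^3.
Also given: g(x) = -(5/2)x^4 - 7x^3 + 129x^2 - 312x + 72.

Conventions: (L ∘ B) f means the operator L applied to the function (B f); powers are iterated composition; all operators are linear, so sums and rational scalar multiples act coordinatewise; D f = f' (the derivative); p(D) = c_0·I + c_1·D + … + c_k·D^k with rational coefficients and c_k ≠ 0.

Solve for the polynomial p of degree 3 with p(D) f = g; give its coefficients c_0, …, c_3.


D^0 f = -(5/2)x^4 + 3x^3
D^1 f = -10x^3 + 9x^2
D^2 f = -30x^2 + 18x
D^3 f = -60x + 18
matching coefficients of g against c_0 f + c_1 Df + … from the top degree down determines the c_i
solution: c_0 = 1, c_1 = 1, c_2 = -4, c_3 = 4

c_0 = 1, c_1 = 1, c_2 = -4, c_3 = 4


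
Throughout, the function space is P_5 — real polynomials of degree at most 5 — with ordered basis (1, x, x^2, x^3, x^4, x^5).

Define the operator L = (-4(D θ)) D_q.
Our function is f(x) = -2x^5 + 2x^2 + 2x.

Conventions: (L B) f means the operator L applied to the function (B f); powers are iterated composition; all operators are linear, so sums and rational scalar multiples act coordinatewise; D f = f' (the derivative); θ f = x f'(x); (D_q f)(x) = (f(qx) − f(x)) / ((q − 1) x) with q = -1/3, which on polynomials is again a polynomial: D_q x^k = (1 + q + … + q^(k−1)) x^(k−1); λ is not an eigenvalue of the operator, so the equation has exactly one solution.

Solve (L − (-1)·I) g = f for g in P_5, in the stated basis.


g(x) = -2x^5 - (7808/81)x^3 + 2x^2 - (873038/729)x + 16/3

write g with unknown coordinates in the stated basis and equate coefficients in (L − (-1)·I) g = f
solving from the highest basis element down gives g = -2x^5 - (7808/81)x^3 + 2x^2 - (873038/729)x + 16/3
check: L g = (7808/81)x^3 + (874496/729)x - 16/3
so L g − (-1)·g = -2x^5 + 2x^2 + 2x = f ✓


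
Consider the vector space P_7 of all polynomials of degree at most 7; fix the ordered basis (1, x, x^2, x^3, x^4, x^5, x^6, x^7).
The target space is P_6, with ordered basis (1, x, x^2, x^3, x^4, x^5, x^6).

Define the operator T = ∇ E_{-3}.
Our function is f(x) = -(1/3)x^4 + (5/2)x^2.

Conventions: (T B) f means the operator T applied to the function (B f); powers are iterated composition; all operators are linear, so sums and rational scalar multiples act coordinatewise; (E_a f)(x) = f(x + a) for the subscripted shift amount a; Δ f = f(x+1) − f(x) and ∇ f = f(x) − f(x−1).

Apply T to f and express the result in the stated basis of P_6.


E_{-3} f = -(1/3)x^4 + 4x^3 - (31/2)x^2 + 21x - 9/2
∇ E_{-3} f = -(4/3)x^3 + 14x^2 - (133/3)x + 245/6

g(x) = -(4/3)x^3 + 14x^2 - (133/3)x + 245/6


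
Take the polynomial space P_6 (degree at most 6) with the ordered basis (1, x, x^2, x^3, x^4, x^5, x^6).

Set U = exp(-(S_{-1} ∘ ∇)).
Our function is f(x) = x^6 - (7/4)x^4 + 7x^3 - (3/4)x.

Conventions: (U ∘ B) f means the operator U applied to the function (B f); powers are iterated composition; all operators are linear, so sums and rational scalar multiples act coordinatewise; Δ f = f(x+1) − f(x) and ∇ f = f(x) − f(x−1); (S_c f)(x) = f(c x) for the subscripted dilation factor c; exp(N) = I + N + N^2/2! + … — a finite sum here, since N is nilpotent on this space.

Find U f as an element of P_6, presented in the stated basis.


the image equals g(x) = x^6 + 6x^5 - (7/4)x^4 - 36x^2 - (243/4)x - 1/2

order-1 term: 6x^5 + 15x^4 + 13x^3 - (33/2)x^2 - 22x - 7
order-2 term: -15x^4 - (9/2)x^2 - 21x + 3/4
order-3 term: -20x^3 - 30x^2 - 23x + 1/2
order-4 term: 15x^2 + 13/4
order-5 term: 6x + 3
order-6 term: -1
the series for exp(-(S_{-1} ∘ ∇)) f terminates at order 6
exp(-(S_{-1} ∘ ∇)) f = x^6 + 6x^5 - (7/4)x^4 - 36x^2 - (243/4)x - 1/2


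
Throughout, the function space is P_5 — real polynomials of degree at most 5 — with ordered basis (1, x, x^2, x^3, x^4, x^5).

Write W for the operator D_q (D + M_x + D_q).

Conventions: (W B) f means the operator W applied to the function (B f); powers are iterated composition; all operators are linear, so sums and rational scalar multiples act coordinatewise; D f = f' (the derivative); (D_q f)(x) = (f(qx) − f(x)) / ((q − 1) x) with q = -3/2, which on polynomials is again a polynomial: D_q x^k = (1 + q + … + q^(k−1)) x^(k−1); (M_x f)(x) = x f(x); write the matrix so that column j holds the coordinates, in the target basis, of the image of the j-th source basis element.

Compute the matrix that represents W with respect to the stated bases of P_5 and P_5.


image of 1: 1
image of x: -(1/2)x
image of x^2: (7/4)x^2 + 3/2
image of x^3: -(13/8)x^3 - (19/8)x
image of x^4: (55/16)x^4 + (133/32)x^2
image of x^5: -(133/32)x^5 - (1755/128)x^3
each image's coordinates form column j of the matrix

the matrix is [[1, 0, 3/2, 0, 0, 0]; [0, -1/2, 0, -19/8, 0, 0]; [0, 0, 7/4, 0, 133/32, 0]; [0, 0, 0, -13/8, 0, -1755/128]; [0, 0, 0, 0, 55/16, 0]; [0, 0, 0, 0, 0, -133/32]] (rows listed top to bottom)


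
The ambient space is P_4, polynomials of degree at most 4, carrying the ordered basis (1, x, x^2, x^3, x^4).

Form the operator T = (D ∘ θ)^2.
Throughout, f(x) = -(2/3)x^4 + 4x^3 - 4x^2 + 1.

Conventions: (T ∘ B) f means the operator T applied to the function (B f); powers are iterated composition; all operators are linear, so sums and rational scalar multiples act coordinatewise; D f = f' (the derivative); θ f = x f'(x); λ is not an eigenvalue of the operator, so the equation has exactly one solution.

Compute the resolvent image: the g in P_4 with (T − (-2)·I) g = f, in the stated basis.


write g with unknown coordinates in the stated basis and equate coefficients in (T − (-2)·I) g = f
solving from the highest basis element down gives g = -(1/3)x^4 + 2x^3 + 22x^2 - 36x - 87/2
check: T g = -48x^2 + 72x + 88
so T g − (-2)·g = -(2/3)x^4 + 4x^3 - 4x^2 + 1 = f ✓

g(x) = -(1/3)x^4 + 2x^3 + 22x^2 - 36x - 87/2


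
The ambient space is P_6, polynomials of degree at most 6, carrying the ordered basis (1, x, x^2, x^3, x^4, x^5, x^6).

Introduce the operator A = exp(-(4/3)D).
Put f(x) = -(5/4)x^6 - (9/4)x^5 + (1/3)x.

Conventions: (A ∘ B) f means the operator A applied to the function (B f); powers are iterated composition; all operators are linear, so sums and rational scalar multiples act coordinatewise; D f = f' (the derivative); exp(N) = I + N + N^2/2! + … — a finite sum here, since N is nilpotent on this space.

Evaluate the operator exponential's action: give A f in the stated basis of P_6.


order-1 term: 10x^5 + 15x^4 - 4/9
order-2 term: -(100/3)x^4 - 40x^3
order-3 term: (1600/27)x^3 + (160/3)x^2
order-4 term: -(1600/27)x^2 - (320/9)x
order-5 term: (2560/81)x + 256/27
order-6 term: -5120/729
the series for exp(-(4/3)D) f terminates at order 6
exp(-(4/3)D) f = -(5/4)x^6 + (31/4)x^5 - (55/3)x^4 + (520/27)x^3 - (160/27)x^2 - (293/81)x + 1468/729

the result is g(x) = -(5/4)x^6 + (31/4)x^5 - (55/3)x^4 + (520/27)x^3 - (160/27)x^2 - (293/81)x + 1468/729


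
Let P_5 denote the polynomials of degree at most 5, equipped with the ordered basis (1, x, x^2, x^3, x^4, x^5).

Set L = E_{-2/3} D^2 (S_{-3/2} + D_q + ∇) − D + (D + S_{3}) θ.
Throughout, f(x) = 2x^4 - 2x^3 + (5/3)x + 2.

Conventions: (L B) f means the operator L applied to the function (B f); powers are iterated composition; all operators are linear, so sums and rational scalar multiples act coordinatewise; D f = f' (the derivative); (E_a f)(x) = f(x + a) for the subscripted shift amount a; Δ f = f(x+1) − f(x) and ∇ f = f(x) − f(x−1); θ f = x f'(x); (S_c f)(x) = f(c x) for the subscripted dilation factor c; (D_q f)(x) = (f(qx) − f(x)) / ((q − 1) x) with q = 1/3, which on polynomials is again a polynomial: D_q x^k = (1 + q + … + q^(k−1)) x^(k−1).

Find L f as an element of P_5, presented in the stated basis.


the result is g(x) = 648x^4 - 138x^3 + (219/2)x^2 - (913/18)x - 1583/27

S_{-3/2} f = (81/8)x^4 + (27/4)x^3 - (5/2)x + 2
D_q f = (80/27)x^3 - (26/9)x^2 + 5/3
∇ f = 8x^3 - 18x^2 + 14x - 7/3
(S_{-3/2} + D_q + ∇) f = (81/8)x^4 + (1913/108)x^3 - (188/9)x^2 + (23/2)x + 4/3
D (S_{-3/2} + D_q + ∇) f = (81/2)x^3 + (1913/36)x^2 - (376/9)x + 23/2
D D (S_{-3/2} + D_q + ∇) f = (243/2)x^2 + (1913/18)x - 376/9
E_{-2/3} D^2 (S_{-3/2} + D_q + ∇) f = (243/2)x^2 - (1003/18)x - 1583/27
D f = 8x^3 - 6x^2 + 5/3
(-D) f = -8x^3 + 6x^2 - 5/3
θ f = 8x^4 - 6x^3 + (5/3)x
D θ f = 32x^3 - 18x^2 + 5/3
S_{3} θ f = 648x^4 - 162x^3 + 5x
(D + S_{3}) θ f = 648x^4 - 130x^3 - 18x^2 + 5x + 5/3
(E_{-2/3} D^2 (S_{-3/2} + D_q + ∇) − D + (D + S_{3}) θ) f = 648x^4 - 138x^3 + (219/2)x^2 - (913/18)x - 1583/27


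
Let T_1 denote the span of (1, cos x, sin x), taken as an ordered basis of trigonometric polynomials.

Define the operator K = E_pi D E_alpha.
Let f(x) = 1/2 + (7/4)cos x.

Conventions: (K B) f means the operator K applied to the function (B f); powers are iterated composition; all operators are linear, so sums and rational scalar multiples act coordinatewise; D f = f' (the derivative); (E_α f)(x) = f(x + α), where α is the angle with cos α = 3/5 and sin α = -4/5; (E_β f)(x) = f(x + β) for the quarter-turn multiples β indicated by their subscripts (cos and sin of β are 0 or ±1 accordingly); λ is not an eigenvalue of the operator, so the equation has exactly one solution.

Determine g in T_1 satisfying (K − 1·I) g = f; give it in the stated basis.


write g with unknown coordinates in the stated basis and equate coefficients in (K − 1·I) g = f
solving from the highest basis element down gives g = -1/2 - (7/8)cos x - (7/24)sin x
check: K g = (7/8)cos x - (7/24)sin x
so K g − 1·g = 1/2 + (7/4)cos x = f ✓

the result is g(x) = -1/2 - (7/8)cos x - (7/24)sin x


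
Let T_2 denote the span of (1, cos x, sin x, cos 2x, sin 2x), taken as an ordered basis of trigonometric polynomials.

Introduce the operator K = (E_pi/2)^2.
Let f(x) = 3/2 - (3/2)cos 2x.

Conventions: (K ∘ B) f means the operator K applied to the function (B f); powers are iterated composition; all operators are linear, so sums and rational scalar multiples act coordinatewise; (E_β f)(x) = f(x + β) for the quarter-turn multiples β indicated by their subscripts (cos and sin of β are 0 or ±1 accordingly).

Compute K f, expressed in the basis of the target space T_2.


the image equals g(x) = 3/2 - (3/2)cos 2x

E_pi/2 f = 3/2 + (3/2)cos 2x
E_pi/2 E_pi/2 f = 3/2 - (3/2)cos 2x


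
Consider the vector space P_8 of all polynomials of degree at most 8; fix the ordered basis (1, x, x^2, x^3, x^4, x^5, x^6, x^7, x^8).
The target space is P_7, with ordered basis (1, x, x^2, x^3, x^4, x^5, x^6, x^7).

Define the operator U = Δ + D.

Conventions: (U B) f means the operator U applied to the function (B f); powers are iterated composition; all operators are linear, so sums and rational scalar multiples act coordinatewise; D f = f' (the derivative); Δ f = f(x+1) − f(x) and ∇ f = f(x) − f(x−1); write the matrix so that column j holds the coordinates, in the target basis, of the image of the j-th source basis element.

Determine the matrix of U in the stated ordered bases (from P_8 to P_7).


image of 1: 0
image of x: 2
image of x^2: 4x + 1
image of x^3: 6x^2 + 3x + 1
image of x^4: 8x^3 + 6x^2 + 4x + 1
image of x^5: 10x^4 + 10x^3 + 10x^2 + 5x + 1
image of x^6: 12x^5 + 15x^4 + 20x^3 + 15x^2 + 6x + 1
image of x^7: 14x^6 + 21x^5 + 35x^4 + 35x^3 + 21x^2 + 7x + 1
image of x^8: 16x^7 + 28x^6 + 56x^5 + 70x^4 + 56x^3 + 28x^2 + 8x + 1
each image's coordinates form column j of the matrix

the matrix is [[0, 2, 1, 1, 1, 1, 1, 1, 1]; [0, 0, 4, 3, 4, 5, 6, 7, 8]; [0, 0, 0, 6, 6, 10, 15, 21, 28]; [0, 0, 0, 0, 8, 10, 20, 35, 56]; [0, 0, 0, 0, 0, 10, 15, 35, 70]; [0, 0, 0, 0, 0, 0, 12, 21, 56]; [0, 0, 0, 0, 0, 0, 0, 14, 28]; [0, 0, 0, 0, 0, 0, 0, 0, 16]] (rows listed top to bottom)


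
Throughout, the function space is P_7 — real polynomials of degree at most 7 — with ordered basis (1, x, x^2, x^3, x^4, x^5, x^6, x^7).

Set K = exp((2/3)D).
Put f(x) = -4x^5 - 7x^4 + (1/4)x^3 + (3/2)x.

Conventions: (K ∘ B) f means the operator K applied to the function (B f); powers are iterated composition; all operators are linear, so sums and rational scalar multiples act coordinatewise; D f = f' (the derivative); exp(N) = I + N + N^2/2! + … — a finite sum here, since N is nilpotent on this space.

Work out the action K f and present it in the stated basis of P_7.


order-1 term: -(40/3)x^4 - (56/3)x^3 + (1/2)x^2 + 1
order-2 term: -(160/9)x^3 - (56/3)x^2 + (1/3)x
order-3 term: -(320/27)x^2 - (224/27)x + 2/27
order-4 term: -(320/81)x - 112/81
order-5 term: -128/243
the series for exp((2/3)D) f terminates at order 5
exp((2/3)D) f = -4x^5 - (61/3)x^4 - (1303/36)x^3 - (1621/54)x^2 - (1687/162)x - 203/243

the result is g(x) = -4x^5 - (61/3)x^4 - (1303/36)x^3 - (1621/54)x^2 - (1687/162)x - 203/243


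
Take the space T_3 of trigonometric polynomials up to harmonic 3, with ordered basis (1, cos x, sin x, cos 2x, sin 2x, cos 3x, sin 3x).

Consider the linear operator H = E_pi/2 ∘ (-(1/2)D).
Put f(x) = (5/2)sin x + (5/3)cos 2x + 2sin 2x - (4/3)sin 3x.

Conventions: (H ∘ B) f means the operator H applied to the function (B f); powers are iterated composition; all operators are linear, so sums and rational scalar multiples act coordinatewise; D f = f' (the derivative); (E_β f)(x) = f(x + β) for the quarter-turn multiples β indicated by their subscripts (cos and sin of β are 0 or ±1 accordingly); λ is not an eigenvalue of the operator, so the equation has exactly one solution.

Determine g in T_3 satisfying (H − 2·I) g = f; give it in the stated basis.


the image equals g(x) = -(5/3)sin x - (16/15)cos 2x - (7/15)sin 2x + (8/21)sin 3x

write g with unknown coordinates in the stated basis and equate coefficients in (H − 2·I) g = f
solving from the highest basis element down gives g = -(5/3)sin x - (16/15)cos 2x - (7/15)sin 2x + (8/21)sin 3x
check: H g = -(5/6)sin x - (7/15)cos 2x + (16/15)sin 2x - (4/7)sin 3x
so H g − 2·g = (5/2)sin x + (5/3)cos 2x + 2sin 2x - (4/3)sin 3x = f ✓


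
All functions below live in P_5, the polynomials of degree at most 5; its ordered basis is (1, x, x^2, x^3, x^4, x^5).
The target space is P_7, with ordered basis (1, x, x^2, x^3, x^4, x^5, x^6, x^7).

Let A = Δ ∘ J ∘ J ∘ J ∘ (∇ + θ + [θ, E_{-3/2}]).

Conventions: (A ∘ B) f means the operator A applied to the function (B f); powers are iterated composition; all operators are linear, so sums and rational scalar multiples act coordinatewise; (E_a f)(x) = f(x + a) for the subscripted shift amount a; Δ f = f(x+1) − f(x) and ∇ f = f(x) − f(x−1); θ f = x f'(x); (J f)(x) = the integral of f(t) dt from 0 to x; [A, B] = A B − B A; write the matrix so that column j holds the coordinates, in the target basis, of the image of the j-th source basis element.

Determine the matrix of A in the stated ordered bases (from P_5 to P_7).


image of 1: 0
image of x: (1/6)x^3 + (3/2)x^2 + (17/12)x + 11/24
image of x^2: (1/6)x^4 + (7/6)x^3 - (7/6)x^2 - (7/4)x - 27/40
image of x^3: (3/20)x^5 + x^4 - x^3 + (49/16)x^2 + (287/80)x + 79/60
image of x^4: (2/15)x^6 + (9/10)x^5 - (5/6)x^4 + (17/4)x^3 - (67/20)x^2 - (213/40)x - 3587/1680
image of x^5: (5/42)x^7 + (5/6)x^6 - (2/3)x^5 + (265/48)x^4 - (65/12)x^3 + (1201/192)x^2 + (3957/448)x + 1585/448
each image's coordinates form column j of the matrix

the matrix is [[0, 11/24, -27/40, 79/60, -3587/1680, 1585/448]; [0, 17/12, -7/4, 287/80, -213/40, 3957/448]; [0, 3/2, -7/6, 49/16, -67/20, 1201/192]; [0, 1/6, 7/6, -1, 17/4, -65/12]; [0, 0, 1/6, 1, -5/6, 265/48]; [0, 0, 0, 3/20, 9/10, -2/3]; [0, 0, 0, 0, 2/15, 5/6]; [0, 0, 0, 0, 0, 5/42]] (rows listed top to bottom)


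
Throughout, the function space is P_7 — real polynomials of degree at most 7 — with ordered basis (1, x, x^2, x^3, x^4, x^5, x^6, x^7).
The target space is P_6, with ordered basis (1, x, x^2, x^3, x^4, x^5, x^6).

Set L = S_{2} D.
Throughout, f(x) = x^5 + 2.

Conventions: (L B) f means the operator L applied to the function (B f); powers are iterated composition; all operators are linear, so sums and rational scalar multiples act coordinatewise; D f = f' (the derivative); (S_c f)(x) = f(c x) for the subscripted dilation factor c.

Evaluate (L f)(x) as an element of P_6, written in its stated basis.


D f = 5x^4
S_{2} D f = 80x^4

g(x) = 80x^4


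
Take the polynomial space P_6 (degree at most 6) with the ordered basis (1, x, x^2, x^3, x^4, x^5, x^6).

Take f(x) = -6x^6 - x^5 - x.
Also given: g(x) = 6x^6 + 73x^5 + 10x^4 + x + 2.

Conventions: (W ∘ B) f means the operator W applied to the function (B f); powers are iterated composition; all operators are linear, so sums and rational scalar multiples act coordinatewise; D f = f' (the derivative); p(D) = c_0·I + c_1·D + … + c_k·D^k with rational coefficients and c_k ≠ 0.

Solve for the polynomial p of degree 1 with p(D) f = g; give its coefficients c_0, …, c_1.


p(D) = -I − 2·D, i.e. c_0 = -1, c_1 = -2

D^0 f = -6x^6 - x^5 - x
D^1 f = -36x^5 - 5x^4 - 1
matching coefficients of g against c_0 f + c_1 Df + … from the top degree down determines the c_i
solution: c_0 = -1, c_1 = -2


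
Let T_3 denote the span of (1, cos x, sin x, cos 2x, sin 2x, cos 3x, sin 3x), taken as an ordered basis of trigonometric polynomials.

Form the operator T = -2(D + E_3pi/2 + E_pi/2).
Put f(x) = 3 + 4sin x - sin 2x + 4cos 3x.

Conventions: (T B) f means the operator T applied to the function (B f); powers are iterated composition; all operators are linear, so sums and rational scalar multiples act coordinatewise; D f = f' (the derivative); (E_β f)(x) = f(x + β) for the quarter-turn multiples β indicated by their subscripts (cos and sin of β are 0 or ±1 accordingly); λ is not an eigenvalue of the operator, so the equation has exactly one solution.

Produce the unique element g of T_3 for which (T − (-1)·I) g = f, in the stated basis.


write g with unknown coordinates in the stated basis and equate coefficients in (T − (-1)·I) g = f
solving from the highest basis element down gives g = -1 + (8/5)cos x + (4/5)sin x - (4/41)cos 2x - (5/41)sin 2x + (4/37)cos 3x - (24/37)sin 3x
check: T g = 4 - (8/5)cos x + (16/5)sin x + (4/41)cos 2x - (36/41)sin 2x + (144/37)cos 3x + (24/37)sin 3x
so T g − (-1)·g = 3 + 4sin x - sin 2x + 4cos 3x = f ✓

the image equals g(x) = -1 + (8/5)cos x + (4/5)sin x - (4/41)cos 2x - (5/41)sin 2x + (4/37)cos 3x - (24/37)sin 3x


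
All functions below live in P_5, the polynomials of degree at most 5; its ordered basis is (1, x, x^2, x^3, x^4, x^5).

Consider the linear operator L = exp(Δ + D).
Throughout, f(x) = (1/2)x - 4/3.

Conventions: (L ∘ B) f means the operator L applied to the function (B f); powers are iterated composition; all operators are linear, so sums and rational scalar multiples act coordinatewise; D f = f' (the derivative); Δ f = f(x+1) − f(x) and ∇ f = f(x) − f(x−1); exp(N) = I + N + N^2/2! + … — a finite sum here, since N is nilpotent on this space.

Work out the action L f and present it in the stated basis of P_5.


g(x) = (1/2)x - 1/3

order-1 term: 1
the series for exp(Δ + D) f terminates at order 1
exp(Δ + D) f = (1/2)x - 1/3


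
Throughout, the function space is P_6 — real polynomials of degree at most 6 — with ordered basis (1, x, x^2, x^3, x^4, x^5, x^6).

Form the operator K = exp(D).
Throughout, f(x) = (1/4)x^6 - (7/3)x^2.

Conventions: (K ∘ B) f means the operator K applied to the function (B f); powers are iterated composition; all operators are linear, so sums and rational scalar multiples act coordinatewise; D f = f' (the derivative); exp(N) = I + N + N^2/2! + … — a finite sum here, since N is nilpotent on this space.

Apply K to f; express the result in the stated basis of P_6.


order-1 term: (3/2)x^5 - (14/3)x
order-2 term: (15/4)x^4 - 7/3
order-3 term: 5x^3
order-4 term: (15/4)x^2
order-5 term: (3/2)x
order-6 term: 1/4
the series for exp(D) f terminates at order 6
exp(D) f = (1/4)x^6 + (3/2)x^5 + (15/4)x^4 + 5x^3 + (17/12)x^2 - (19/6)x - 25/12

the image equals g(x) = (1/4)x^6 + (3/2)x^5 + (15/4)x^4 + 5x^3 + (17/12)x^2 - (19/6)x - 25/12


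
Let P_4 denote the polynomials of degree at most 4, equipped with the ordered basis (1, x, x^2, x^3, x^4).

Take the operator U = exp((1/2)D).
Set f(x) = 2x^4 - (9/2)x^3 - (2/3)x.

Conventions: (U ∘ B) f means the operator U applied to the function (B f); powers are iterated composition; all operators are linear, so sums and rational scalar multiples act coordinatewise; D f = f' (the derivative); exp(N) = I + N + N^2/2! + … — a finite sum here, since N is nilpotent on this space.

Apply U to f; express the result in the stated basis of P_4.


order-1 term: 4x^3 - (27/4)x^2 - 1/3
order-2 term: 3x^2 - (27/8)x
order-3 term: x - 9/16
order-4 term: 1/8
the series for exp((1/2)D) f terminates at order 4
exp((1/2)D) f = 2x^4 - (1/2)x^3 - (15/4)x^2 - (73/24)x - 37/48

the image equals g(x) = 2x^4 - (1/2)x^3 - (15/4)x^2 - (73/24)x - 37/48


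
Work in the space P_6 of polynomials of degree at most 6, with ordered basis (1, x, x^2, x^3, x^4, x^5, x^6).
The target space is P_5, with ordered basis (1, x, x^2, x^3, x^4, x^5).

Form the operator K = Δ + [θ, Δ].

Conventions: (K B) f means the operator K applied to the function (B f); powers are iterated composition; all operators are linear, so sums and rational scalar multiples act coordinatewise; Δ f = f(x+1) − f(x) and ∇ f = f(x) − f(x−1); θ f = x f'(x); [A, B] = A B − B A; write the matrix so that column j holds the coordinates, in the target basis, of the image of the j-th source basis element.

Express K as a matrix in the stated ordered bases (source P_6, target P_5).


image of 1: 0
image of x: 0
image of x^2: -1
image of x^3: -3x - 2
image of x^4: -6x^2 - 8x - 3
image of x^5: -10x^3 - 20x^2 - 15x - 4
image of x^6: -15x^4 - 40x^3 - 45x^2 - 24x - 5
each image's coordinates form column j of the matrix

the matrix is [[0, 0, -1, -2, -3, -4, -5]; [0, 0, 0, -3, -8, -15, -24]; [0, 0, 0, 0, -6, -20, -45]; [0, 0, 0, 0, 0, -10, -40]; [0, 0, 0, 0, 0, 0, -15]; [0, 0, 0, 0, 0, 0, 0]] (rows listed top to bottom)


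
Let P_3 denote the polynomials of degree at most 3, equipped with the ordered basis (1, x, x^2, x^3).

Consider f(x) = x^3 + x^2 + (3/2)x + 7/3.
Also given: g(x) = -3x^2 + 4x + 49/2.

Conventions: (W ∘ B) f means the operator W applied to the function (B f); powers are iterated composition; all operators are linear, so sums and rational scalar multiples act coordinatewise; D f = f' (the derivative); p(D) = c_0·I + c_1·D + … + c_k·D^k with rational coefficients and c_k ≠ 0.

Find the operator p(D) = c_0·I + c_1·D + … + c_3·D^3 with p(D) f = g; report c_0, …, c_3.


p(D) = -D + D^2 + 4·D^3, i.e. c_0 = 0, c_1 = -1, c_2 = 1, c_3 = 4

D^0 f = x^3 + x^2 + (3/2)x + 7/3
D^1 f = 3x^2 + 2x + 3/2
D^2 f = 6x + 2
D^3 f = 6
matching coefficients of g against c_0 f + c_1 Df + … from the top degree down determines the c_i
solution: c_0 = 0, c_1 = -1, c_2 = 1, c_3 = 4


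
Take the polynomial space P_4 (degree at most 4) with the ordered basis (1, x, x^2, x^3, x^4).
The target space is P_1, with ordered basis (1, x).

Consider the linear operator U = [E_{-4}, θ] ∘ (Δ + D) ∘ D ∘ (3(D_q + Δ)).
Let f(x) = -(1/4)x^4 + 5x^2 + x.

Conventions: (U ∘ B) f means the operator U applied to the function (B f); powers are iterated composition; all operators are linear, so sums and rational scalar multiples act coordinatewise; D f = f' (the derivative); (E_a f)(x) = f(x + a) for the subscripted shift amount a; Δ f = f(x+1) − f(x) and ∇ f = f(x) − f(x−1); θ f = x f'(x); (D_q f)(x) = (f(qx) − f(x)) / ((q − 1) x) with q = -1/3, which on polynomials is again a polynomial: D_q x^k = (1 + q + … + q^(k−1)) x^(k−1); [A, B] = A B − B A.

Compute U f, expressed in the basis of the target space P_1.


D_q f = -(5/27)x^3 + (10/3)x + 1
Δ f = -x^3 - (3/2)x^2 + 9x + 23/4
(D_q + Δ) f = -(32/27)x^3 - (3/2)x^2 + (37/3)x + 27/4
(3(D_q + Δ)) f = -(32/9)x^3 - (9/2)x^2 + 37x + 81/4
D (3(D_q + Δ)) f = -(32/3)x^2 - 9x + 37
Δ D (3(D_q + Δ)) f = -(64/3)x - 59/3
D D (3(D_q + Δ)) f = -(64/3)x - 9
(Δ + D) D (3(D_q + Δ)) f = -(128/3)x - 86/3
θ ((Δ + D) ∘ D) (3(D_q + Δ)) f = -(128/3)x
E_{-4} θ ((Δ + D) ∘ D) (3(D_q + Δ)) f = -(128/3)x + 512/3
E_{-4} ((Δ + D) ∘ D) (3(D_q + Δ)) f = -(128/3)x + 142
θ E_{-4} ((Δ + D) ∘ D) (3(D_q + Δ)) f = -(128/3)x
[E_{-4}, θ] ((Δ + D) ∘ D) (3(D_q + Δ)) f = 512/3

the result is g(x) = 512/3


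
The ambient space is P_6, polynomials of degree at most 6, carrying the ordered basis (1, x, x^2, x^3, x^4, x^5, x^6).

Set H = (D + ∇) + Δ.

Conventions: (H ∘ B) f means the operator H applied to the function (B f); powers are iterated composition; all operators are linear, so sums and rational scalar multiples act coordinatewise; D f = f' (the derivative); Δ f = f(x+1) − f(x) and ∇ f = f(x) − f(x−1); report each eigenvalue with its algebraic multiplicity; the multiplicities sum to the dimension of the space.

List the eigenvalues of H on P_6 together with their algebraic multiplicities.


image of 1: 0
image of x: 3
image of x^2: 6x
image of x^3: 9x^2 + 2
image of x^4: 12x^3 + 8x
image of x^5: 15x^4 + 20x^2 + 2
image of x^6: 18x^5 + 40x^3 + 12x
the matrix is upper triangular; its diagonal is (0, 0, 0, 0, 0, 0, 0)
for a triangular matrix the eigenvalues are the diagonal entries, with algebraic multiplicity their repetition count

λ = 0 (multiplicity 7)


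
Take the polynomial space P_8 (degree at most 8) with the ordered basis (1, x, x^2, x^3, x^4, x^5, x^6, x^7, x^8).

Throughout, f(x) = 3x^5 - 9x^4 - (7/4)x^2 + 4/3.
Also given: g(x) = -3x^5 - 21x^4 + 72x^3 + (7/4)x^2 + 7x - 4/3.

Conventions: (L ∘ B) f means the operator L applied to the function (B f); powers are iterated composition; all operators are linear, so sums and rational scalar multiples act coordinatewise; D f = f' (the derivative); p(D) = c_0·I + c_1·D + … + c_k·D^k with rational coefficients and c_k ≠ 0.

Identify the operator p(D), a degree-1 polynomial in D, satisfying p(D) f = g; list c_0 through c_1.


D^0 f = 3x^5 - 9x^4 - (7/4)x^2 + 4/3
D^1 f = 15x^4 - 36x^3 - (7/2)x
matching coefficients of g against c_0 f + c_1 Df + … from the top degree down determines the c_i
solution: c_0 = -1, c_1 = -2

c_0 = -1, c_1 = -2


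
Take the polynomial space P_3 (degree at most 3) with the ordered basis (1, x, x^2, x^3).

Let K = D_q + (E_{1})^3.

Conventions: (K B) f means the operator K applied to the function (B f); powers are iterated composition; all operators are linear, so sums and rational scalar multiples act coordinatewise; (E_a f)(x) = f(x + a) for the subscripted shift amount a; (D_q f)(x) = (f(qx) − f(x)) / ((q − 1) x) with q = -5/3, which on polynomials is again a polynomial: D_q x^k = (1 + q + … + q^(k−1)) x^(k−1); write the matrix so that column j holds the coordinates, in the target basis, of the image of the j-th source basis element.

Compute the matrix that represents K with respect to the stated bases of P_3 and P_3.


the matrix is [[1, 4, 9, 27]; [0, 1, 16/3, 27]; [0, 0, 1, 100/9]; [0, 0, 0, 1]] (rows listed top to bottom)

image of 1: 1
image of x: x + 4
image of x^2: x^2 + (16/3)x + 9
image of x^3: x^3 + (100/9)x^2 + 27x + 27
each image's coordinates form column j of the matrix


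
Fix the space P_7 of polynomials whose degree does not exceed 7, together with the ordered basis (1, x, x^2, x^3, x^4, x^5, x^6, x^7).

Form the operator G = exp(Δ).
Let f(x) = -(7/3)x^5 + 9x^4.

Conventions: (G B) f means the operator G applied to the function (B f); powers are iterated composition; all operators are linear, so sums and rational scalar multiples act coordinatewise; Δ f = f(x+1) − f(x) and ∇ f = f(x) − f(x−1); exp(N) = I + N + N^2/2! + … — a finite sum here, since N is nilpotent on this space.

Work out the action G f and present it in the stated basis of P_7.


g(x) = -(7/3)x^5 - (8/3)x^4 - (32/3)x^3 - (26/3)x^2 + 5x + 41/3

order-1 term: -(35/3)x^4 + (38/3)x^3 + (92/3)x^2 + (73/3)x + 20/3
order-2 term: -(70/3)x^3 - 16x^2 + (79/3)x + 28
order-3 term: -(70/3)x^2 - 34x - 13/3
order-4 term: -(35/3)x - 43/3
order-5 term: -7/3
the series for exp(Δ) f terminates at order 5
exp(Δ) f = -(7/3)x^5 - (8/3)x^4 - (32/3)x^3 - (26/3)x^2 + 5x + 41/3


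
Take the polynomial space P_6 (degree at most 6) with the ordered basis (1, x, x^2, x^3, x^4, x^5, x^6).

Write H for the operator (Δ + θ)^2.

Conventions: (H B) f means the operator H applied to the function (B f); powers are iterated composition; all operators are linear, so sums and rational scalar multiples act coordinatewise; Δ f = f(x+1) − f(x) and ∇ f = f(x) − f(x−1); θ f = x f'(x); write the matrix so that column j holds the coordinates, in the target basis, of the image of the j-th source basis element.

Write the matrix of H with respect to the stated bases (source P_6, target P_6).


the matrix is [[0, 1, 4, 9, 18, 35, 68]; [0, 1, 6, 18, 44, 100, 222]; [0, 0, 4, 15, 48, 130, 330]; [0, 0, 0, 9, 28, 100, 300]; [0, 0, 0, 0, 16, 45, 180]; [0, 0, 0, 0, 0, 25, 66]; [0, 0, 0, 0, 0, 0, 36]] (rows listed top to bottom)

image of 1: 0
image of x: x + 1
image of x^2: 4x^2 + 6x + 4
image of x^3: 9x^3 + 15x^2 + 18x + 9
image of x^4: 16x^4 + 28x^3 + 48x^2 + 44x + 18
image of x^5: 25x^5 + 45x^4 + 100x^3 + 130x^2 + 100x + 35
image of x^6: 36x^6 + 66x^5 + 180x^4 + 300x^3 + 330x^2 + 222x + 68
each image's coordinates form column j of the matrix


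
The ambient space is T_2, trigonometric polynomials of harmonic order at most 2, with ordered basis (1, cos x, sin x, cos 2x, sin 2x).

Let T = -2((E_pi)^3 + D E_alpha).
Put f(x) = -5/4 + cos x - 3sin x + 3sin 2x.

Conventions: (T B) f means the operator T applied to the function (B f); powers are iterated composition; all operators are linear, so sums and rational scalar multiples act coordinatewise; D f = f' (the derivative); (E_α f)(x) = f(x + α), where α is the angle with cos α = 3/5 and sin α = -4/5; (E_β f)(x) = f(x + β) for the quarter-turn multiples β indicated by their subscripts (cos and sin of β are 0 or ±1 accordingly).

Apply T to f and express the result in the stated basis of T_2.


E_pi f = -5/4 - cos x + 3sin x + 3sin 2x
E_pi E_pi f = -5/4 + cos x - 3sin x + 3sin 2x
E_pi E_pi E_pi f = -5/4 - cos x + 3sin x + 3sin 2x
E_alpha f = -5/4 + 3cos x - sin x - (72/25)cos 2x - (21/25)sin 2x
D E_alpha f = -cos x - 3sin x - (42/25)cos 2x + (144/25)sin 2x
((E_pi)^3 + D E_alpha) f = -5/4 - 2cos x - (42/25)cos 2x + (219/25)sin 2x
(-2((E_pi)^3 + D E_alpha)) f = 5/2 + 4cos x + (84/25)cos 2x - (438/25)sin 2x

the result is g(x) = 5/2 + 4cos x + (84/25)cos 2x - (438/25)sin 2x


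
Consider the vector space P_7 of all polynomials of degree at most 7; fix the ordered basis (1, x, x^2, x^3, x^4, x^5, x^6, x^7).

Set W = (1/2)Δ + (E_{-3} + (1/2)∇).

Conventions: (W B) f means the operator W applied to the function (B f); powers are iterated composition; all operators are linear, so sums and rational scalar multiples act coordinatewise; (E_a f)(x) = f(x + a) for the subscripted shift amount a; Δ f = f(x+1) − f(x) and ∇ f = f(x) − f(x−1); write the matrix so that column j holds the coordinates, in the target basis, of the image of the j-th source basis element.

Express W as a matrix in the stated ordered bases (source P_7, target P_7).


the matrix is [[1, -2, 9, -26, 81, -242, 729, -2186]; [0, 1, -4, 27, -104, 405, -1452, 5103]; [0, 0, 1, -6, 54, -260, 1215, -5082]; [0, 0, 0, 1, -8, 90, -520, 2835]; [0, 0, 0, 0, 1, -10, 135, -910]; [0, 0, 0, 0, 0, 1, -12, 189]; [0, 0, 0, 0, 0, 0, 1, -14]; [0, 0, 0, 0, 0, 0, 0, 1]] (rows listed top to bottom)

image of 1: 1
image of x: x - 2
image of x^2: x^2 - 4x + 9
image of x^3: x^3 - 6x^2 + 27x - 26
image of x^4: x^4 - 8x^3 + 54x^2 - 104x + 81
image of x^5: x^5 - 10x^4 + 90x^3 - 260x^2 + 405x - 242
image of x^6: x^6 - 12x^5 + 135x^4 - 520x^3 + 1215x^2 - 1452x + 729
image of x^7: x^7 - 14x^6 + 189x^5 - 910x^4 + 2835x^3 - 5082x^2 + 5103x - 2186
each image's coordinates form column j of the matrix
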